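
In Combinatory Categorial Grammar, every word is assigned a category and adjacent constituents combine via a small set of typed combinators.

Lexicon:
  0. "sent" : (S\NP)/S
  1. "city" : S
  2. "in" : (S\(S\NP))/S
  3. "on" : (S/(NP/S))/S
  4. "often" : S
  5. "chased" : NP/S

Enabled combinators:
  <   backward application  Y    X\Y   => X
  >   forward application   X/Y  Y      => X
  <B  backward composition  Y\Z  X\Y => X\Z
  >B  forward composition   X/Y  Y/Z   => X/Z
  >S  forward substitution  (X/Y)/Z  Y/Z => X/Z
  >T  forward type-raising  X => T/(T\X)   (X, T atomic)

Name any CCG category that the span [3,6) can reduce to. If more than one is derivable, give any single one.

[0,6] S   <
  [0,2] S\NP   >
    [0,1] "sent" : (S\NP)/S
    [1,2] "city" : S
  [2,6] S\(S\NP)   >
    [2,3] "in" : (S\(S\NP))/S
    [3,6] S   >
      [3,5] S/(NP/S)   >
        [3,4] "on" : (S/(NP/S))/S
        [4,5] "often" : S
      [5,6] "chased" : NP/S

S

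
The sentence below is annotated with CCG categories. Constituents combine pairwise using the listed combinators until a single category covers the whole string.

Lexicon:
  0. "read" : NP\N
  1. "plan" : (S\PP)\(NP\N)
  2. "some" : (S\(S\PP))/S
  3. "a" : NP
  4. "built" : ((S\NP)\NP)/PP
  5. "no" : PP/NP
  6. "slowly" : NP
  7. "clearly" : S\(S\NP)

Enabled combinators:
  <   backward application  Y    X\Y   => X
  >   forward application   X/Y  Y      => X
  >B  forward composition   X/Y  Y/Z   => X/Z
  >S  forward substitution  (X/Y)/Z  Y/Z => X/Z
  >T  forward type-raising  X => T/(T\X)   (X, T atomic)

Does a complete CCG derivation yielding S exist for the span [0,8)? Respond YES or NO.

[0,8] S   <
  [0,2] S\PP   <
    [0,1] "read" : NP\N
    [1,2] "plan" : (S\PP)\(NP\N)
  [2,8] S\(S\PP)   >
    [2,3] "some" : (S\(S\PP))/S
    [3,8] S   <
      [3,7] S\NP   <
        [3,4] "a" : NP
        [4,7] (S\NP)\NP   >
          [4,5] "built" : ((S\NP)\NP)/PP
          [5,7] PP   >
            [5,6] "no" : PP/NP
            [6,7] "slowly" : NP
      [7,8] "clearly" : S\(S\NP)

YES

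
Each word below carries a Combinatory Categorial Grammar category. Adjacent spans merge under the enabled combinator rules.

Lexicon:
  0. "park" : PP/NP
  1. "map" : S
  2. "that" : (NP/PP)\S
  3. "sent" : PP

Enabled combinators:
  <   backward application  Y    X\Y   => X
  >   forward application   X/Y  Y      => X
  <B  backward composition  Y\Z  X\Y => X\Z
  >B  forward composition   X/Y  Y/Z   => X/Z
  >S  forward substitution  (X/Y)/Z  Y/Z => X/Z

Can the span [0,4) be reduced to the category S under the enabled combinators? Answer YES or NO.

PP/NP S (NP/PP)\S PP
CKY chart[0,4] = {PP}; S ∉ chart

NO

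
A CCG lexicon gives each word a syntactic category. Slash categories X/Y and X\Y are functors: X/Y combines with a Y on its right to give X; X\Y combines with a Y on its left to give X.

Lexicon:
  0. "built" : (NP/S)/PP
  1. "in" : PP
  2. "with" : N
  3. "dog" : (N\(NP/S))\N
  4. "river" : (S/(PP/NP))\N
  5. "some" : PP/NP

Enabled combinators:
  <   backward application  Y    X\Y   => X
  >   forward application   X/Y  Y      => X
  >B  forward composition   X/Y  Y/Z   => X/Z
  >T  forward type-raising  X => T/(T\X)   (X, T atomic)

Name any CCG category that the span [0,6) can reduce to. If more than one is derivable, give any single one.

S

[0,6] S   >
  [0,5] S/(PP/NP)   <
    [0,4] N   <
      [0,2] NP/S   >
        [0,1] "built" : (NP/S)/PP
        [1,2] "in" : PP
      [2,4] N\(NP/S)   <
        [2,3] "with" : N
        [3,4] "dog" : (N\(NP/S))\N
    [4,5] "river" : (S/(PP/NP))\N
  [5,6] "some" : PP/NP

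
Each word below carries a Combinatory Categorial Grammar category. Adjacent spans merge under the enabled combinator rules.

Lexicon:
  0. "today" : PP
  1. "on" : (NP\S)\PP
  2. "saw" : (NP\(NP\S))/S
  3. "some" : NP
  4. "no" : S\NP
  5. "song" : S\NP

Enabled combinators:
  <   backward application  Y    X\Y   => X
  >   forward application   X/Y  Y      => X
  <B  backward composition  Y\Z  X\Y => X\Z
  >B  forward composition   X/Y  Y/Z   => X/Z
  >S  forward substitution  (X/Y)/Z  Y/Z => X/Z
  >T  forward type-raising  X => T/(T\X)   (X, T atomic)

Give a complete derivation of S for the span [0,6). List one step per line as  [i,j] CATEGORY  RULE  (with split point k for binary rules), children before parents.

[0,1] PP  lex  "today"
[1,2] (NP\S)\PP  lex  "on"
[0,2] NP\S  <  k=1
[2,3] (NP\(NP\S))/S  lex  "saw"
[3,4] NP  lex  "some"
[4,5] S\NP  lex  "no"
[3,5] S  <  k=4
[2,5] NP\(NP\S)  >  k=3
[0,5] NP  <  k=2
[5,6] S\NP  lex  "song"
[0,6] S  <  k=5

[0,6] S   <
  [0,5] NP   <
    [0,2] NP\S   <
      [0,1] "today" : PP
      [1,2] "on" : (NP\S)\PP
    [2,5] NP\(NP\S)   >
      [2,3] "saw" : (NP\(NP\S))/S
      [3,5] S   <
        [3,4] "some" : NP
        [4,5] "no" : S\NP
  [5,6] "song" : S\NP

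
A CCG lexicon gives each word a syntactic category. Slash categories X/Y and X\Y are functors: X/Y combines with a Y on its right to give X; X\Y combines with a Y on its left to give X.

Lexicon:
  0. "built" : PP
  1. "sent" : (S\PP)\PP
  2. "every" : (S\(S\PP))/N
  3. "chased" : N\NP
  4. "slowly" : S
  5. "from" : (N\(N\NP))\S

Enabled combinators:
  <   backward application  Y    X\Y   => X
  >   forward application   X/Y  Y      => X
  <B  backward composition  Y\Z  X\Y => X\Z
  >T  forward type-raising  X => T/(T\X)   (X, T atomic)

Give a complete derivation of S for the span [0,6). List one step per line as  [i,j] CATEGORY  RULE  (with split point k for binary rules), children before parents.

[0,1] PP  lex  "built"
[1,2] (S\PP)\PP  lex  "sent"
[0,2] S\PP  <  k=1
[2,3] (S\(S\PP))/N  lex  "every"
[3,4] N\NP  lex  "chased"
[4,5] S  lex  "slowly"
[5,6] (N\(N\NP))\S  lex  "from"
[4,6] N\(N\NP)  <  k=5
[3,6] N  <  k=4
[2,6] S\(S\PP)  >  k=3
[0,6] S  <  k=2

[0,6] S   <
  [0,2] S\PP   <
    [0,1] "built" : PP
    [1,2] "sent" : (S\PP)\PP
  [2,6] S\(S\PP)   >
    [2,3] "every" : (S\(S\PP))/N
    [3,6] N   <
      [3,4] "chased" : N\NP
      [4,6] N\(N\NP)   <
        [4,5] "slowly" : S
        [5,6] "from" : (N\(N\NP))\S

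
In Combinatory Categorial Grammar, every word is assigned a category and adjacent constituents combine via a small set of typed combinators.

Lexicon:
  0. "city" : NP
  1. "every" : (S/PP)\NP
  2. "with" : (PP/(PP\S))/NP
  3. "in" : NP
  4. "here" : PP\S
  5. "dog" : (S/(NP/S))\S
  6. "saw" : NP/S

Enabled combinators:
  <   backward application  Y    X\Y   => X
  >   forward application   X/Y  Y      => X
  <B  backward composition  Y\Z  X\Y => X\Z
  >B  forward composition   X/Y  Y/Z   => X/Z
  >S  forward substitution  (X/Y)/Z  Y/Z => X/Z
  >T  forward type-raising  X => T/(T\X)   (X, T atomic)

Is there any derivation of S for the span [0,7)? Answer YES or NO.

[0,7] S   >
  [0,6] S/(NP/S)   <
    [0,5] S   >
      [0,2] S/PP   <
        [0,1] "city" : NP
        [1,2] "every" : (S/PP)\NP
      [2,5] PP   >
        [2,4] PP/(PP\S)   >
          [2,3] "with" : (PP/(PP\S))/NP
          [3,4] "in" : NP
        [4,5] "here" : PP\S
    [5,6] "dog" : (S/(NP/S))\S
  [6,7] "saw" : NP/S

YES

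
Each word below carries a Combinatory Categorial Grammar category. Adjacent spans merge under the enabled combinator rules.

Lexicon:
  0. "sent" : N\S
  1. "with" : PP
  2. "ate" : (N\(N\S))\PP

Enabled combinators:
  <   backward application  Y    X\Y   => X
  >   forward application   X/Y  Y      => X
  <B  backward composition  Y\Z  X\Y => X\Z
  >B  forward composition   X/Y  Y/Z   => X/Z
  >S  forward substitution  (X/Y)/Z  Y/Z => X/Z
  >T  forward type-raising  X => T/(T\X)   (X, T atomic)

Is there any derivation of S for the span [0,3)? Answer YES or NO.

N\S PP (N\(N\S))\PP
CKY chart[0,3] = {N, N/(N\N), NP/(NP\N), PP/(PP\N), S/(S\N)}; S ∉ chart

NO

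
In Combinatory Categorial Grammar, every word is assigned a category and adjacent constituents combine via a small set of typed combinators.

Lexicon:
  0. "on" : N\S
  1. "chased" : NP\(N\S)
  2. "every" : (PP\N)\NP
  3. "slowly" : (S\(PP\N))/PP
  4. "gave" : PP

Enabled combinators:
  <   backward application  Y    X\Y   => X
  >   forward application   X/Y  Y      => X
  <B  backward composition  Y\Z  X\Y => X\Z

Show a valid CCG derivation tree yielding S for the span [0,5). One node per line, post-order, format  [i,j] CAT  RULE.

[0,5] S   <
  [0,3] PP\N   <
    [0,2] NP   <
      [0,1] "on" : N\S
      [1,2] "chased" : NP\(N\S)
    [2,3] "every" : (PP\N)\NP
  [3,5] S\(PP\N)   >
    [3,4] "slowly" : (S\(PP\N))/PP
    [4,5] "gave" : PP

[0,1] N\S  lex  "on"
[1,2] NP\(N\S)  lex  "chased"
[0,2] NP  <  k=1
[2,3] (PP\N)\NP  lex  "every"
[0,3] PP\N  <  k=2
[3,4] (S\(PP\N))/PP  lex  "slowly"
[4,5] PP  lex  "gave"
[3,5] S\(PP\N)  >  k=4
[0,5] S  <  k=3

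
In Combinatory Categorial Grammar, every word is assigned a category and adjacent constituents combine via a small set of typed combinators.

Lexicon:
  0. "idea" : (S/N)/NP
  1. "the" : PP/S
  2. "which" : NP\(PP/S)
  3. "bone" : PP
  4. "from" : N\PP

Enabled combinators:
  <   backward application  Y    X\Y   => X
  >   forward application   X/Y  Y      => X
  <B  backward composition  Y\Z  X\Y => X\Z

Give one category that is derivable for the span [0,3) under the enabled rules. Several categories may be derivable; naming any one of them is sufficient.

S/N

[0,5] S   >
  [0,3] S/N   >
    [0,1] "idea" : (S/N)/NP
    [1,3] NP   <
      [1,2] "the" : PP/S
      [2,3] "which" : NP\(PP/S)
  [3,5] N   <
    [3,4] "bone" : PP
    [4,5] "from" : N\PP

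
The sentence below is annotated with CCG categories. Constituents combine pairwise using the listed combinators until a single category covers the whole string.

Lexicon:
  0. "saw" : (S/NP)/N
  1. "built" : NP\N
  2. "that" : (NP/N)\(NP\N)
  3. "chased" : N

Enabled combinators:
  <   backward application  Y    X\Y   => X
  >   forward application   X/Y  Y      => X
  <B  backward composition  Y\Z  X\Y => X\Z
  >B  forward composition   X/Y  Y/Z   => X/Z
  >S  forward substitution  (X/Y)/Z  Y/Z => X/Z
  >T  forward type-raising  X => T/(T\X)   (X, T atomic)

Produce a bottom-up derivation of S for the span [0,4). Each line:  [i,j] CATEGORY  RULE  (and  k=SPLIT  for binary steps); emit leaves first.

[0,1] (S/NP)/N  lex  "saw"
[1,2] NP\N  lex  "built"
[2,3] (NP/N)\(NP\N)  lex  "that"
[1,3] NP/N  <  k=2
[0,3] S/N  >S  k=1
[3,4] N  lex  "chased"
[0,4] S  >  k=3

[0,4] S   >
  [0,3] S/N   >S
    [0,1] "saw" : (S/NP)/N
    [1,3] NP/N   <
      [1,2] "built" : NP\N
      [2,3] "that" : (NP/N)\(NP\N)
  [3,4] "chased" : N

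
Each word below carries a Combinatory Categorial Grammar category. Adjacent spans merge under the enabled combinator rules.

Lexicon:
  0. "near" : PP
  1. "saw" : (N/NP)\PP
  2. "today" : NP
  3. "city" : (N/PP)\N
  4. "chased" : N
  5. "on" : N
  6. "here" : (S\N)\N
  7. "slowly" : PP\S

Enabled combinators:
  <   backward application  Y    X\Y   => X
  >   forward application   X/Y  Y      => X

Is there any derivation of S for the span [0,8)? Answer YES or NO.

PP (N/NP)\PP NP (N/PP)\N N N (S\N)\N PP\S
CKY chart[0,8] = {N}; S ∉ chart

NO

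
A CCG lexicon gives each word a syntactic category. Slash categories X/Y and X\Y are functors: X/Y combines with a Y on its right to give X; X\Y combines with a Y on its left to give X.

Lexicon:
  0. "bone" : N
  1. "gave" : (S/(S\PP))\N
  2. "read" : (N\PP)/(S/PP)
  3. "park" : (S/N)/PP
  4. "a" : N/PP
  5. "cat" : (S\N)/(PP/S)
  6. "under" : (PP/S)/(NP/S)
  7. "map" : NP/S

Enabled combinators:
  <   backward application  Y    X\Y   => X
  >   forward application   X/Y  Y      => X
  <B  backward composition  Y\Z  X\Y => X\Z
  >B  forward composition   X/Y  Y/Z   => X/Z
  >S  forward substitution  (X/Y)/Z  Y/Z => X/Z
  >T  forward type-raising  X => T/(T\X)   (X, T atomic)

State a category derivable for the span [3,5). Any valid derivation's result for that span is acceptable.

[0,8] S   >
  [0,2] S/(S\PP)   <
    [0,1] "bone" : N
    [1,2] "gave" : (S/(S\PP))\N
  [2,8] S\PP   <B
    [2,5] N\PP   >
      [2,3] "read" : (N\PP)/(S/PP)
      [3,5] S/PP   >S
        [3,4] "park" : (S/N)/PP
        [4,5] "a" : N/PP
    [5,8] S\N   >
      [5,6] "cat" : (S\N)/(PP/S)
      [6,8] PP/S   >
        [6,7] "under" : (PP/S)/(NP/S)
        [7,8] "map" : NP/S

S/PP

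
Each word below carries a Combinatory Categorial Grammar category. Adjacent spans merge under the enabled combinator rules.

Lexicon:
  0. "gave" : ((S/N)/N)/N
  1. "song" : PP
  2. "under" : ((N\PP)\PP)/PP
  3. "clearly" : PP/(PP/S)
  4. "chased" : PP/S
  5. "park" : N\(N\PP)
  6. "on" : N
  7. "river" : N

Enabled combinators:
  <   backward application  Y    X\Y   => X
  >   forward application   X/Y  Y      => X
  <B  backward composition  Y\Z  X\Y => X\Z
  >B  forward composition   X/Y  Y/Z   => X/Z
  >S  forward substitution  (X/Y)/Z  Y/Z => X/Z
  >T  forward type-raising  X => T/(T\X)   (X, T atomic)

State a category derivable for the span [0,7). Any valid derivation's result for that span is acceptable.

S/N

[0,8] S   >
  [0,7] S/N   >
    [0,6] (S/N)/N   >
      [0,1] "gave" : ((S/N)/N)/N
      [1,6] N   <
        [1,5] N\PP   <
          [1,2] "song" : PP
          [2,5] (N\PP)\PP   >
            [2,3] "under" : ((N\PP)\PP)/PP
            [3,5] PP   >
              [3,4] "clearly" : PP/(PP/S)
              [4,5] "chased" : PP/S
        [5,6] "park" : N\(N\PP)
    [6,7] "on" : N
  [7,8] "river" : N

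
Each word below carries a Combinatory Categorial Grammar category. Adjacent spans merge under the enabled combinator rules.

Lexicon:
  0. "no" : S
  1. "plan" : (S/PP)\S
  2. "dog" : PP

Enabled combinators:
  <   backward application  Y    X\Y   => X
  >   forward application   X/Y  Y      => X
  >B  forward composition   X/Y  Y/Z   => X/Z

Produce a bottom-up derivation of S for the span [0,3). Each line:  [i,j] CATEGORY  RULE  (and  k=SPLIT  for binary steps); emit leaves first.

[0,1] S  lex  "no"
[1,2] (S/PP)\S  lex  "plan"
[0,2] S/PP  <  k=1
[2,3] PP  lex  "dog"
[0,3] S  >  k=2

[0,3] S   >
  [0,2] S/PP   <
    [0,1] "no" : S
    [1,2] "plan" : (S/PP)\S
  [2,3] "dog" : PP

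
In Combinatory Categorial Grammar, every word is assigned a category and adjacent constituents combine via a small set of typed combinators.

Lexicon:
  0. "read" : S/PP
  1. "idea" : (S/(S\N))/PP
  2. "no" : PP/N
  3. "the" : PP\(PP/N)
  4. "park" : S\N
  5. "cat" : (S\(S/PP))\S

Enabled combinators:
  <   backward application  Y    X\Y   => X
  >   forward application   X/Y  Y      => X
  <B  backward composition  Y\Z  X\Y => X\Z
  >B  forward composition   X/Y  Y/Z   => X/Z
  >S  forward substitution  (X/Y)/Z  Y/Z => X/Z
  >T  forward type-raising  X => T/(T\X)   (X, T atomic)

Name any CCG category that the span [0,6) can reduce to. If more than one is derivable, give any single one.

[0,6] S   <
  [0,1] "read" : S/PP
  [1,6] S\(S/PP)   <
    [1,5] S   >
      [1,4] S/(S\N)   >
        [1,2] "idea" : (S/(S\N))/PP
        [2,4] PP   <
          [2,3] "no" : PP/N
          [3,4] "the" : PP\(PP/N)
      [4,5] "park" : S\N
    [5,6] "cat" : (S\(S/PP))\S

S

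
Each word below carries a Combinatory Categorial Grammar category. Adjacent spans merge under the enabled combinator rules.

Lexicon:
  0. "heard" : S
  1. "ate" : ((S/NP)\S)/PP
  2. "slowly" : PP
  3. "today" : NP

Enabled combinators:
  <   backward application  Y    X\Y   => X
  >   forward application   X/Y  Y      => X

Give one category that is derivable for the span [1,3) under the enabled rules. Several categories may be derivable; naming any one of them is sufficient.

(S/NP)\S

[0,4] S   >
  [0,3] S/NP   <
    [0,1] "heard" : S
    [1,3] (S/NP)\S   >
      [1,2] "ate" : ((S/NP)\S)/PP
      [2,3] "slowly" : PP
  [3,4] "today" : NP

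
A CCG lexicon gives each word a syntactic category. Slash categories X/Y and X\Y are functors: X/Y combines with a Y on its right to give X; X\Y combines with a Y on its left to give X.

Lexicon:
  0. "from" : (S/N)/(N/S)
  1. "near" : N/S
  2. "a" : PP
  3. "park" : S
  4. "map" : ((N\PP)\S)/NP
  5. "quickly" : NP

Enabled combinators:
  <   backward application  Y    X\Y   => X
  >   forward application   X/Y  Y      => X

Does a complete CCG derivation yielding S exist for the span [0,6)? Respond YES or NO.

YES

[0,6] S   >
  [0,2] S/N   >
    [0,1] "from" : (S/N)/(N/S)
    [1,2] "near" : N/S
  [2,6] N   <
    [2,3] "a" : PP
    [3,6] N\PP   <
      [3,4] "park" : S
      [4,6] (N\PP)\S   >
        [4,5] "map" : ((N\PP)\S)/NP
        [5,6] "quickly" : NP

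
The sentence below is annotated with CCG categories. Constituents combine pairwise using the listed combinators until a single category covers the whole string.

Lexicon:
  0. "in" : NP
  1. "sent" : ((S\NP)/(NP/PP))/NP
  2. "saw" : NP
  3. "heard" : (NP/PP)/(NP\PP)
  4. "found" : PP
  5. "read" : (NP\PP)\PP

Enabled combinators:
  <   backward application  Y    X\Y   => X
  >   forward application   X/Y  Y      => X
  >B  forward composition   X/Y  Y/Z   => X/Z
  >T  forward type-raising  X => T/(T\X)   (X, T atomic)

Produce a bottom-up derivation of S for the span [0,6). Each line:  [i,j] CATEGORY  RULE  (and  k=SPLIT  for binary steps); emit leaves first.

[0,6] S   <
  [0,1] "in" : NP
  [1,6] S\NP   >
    [1,3] (S\NP)/(NP/PP)   >
      [1,2] "sent" : ((S\NP)/(NP/PP))/NP
      [2,3] "saw" : NP
    [3,6] NP/PP   >
      [3,4] "heard" : (NP/PP)/(NP\PP)
      [4,6] NP\PP   <
        [4,5] "found" : PP
        [5,6] "read" : (NP\PP)\PP

[0,1] NP  lex  "in"
[1,2] ((S\NP)/(NP/PP))/NP  lex  "sent"
[2,3] NP  lex  "saw"
[1,3] (S\NP)/(NP/PP)  >  k=2
[3,4] (NP/PP)/(NP\PP)  lex  "heard"
[4,5] PP  lex  "found"
[5,6] (NP\PP)\PP  lex  "read"
[4,6] NP\PP  <  k=5
[3,6] NP/PP  >  k=4
[1,6] S\NP  >  k=3
[0,6] S  <  k=1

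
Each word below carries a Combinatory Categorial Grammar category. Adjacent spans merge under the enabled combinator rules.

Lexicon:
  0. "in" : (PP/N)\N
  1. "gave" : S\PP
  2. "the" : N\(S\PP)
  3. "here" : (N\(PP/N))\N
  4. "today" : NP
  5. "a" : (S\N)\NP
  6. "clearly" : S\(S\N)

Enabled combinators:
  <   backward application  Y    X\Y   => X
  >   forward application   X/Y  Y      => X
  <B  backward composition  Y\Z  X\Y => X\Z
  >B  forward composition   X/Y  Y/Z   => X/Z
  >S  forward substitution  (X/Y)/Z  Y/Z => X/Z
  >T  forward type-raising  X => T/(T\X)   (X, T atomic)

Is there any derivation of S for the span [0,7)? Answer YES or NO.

[0,7] S   <
  [0,6] S\N   <B
    [0,4] N\N   <B
      [0,1] "in" : (PP/N)\N
      [1,4] N\(PP/N)   <
        [1,3] N   <
          [1,2] "gave" : S\PP
          [2,3] "the" : N\(S\PP)
        [3,4] "here" : (N\(PP/N))\N
    [4,6] S\N   <
      [4,5] "today" : NP
      [5,6] "a" : (S\N)\NP
  [6,7] "clearly" : S\(S\N)

YES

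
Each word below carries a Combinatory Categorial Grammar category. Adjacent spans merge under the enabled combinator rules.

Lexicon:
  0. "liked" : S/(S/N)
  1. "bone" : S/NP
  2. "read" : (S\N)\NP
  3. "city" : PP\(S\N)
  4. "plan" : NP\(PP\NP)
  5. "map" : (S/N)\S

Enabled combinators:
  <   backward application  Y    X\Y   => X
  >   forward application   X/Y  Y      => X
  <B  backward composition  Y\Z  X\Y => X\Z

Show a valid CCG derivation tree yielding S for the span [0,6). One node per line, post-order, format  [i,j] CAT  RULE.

[0,1] S/(S/N)  lex  "liked"
[1,2] S/NP  lex  "bone"
[2,3] (S\N)\NP  lex  "read"
[3,4] PP\(S\N)  lex  "city"
[2,4] PP\NP  <B  k=3
[4,5] NP\(PP\NP)  lex  "plan"
[2,5] NP  <  k=4
[1,5] S  >  k=2
[5,6] (S/N)\S  lex  "map"
[1,6] S/N  <  k=5
[0,6] S  >  k=1

[0,6] S   >
  [0,1] "liked" : S/(S/N)
  [1,6] S/N   <
    [1,5] S   >
      [1,2] "bone" : S/NP
      [2,5] NP   <
        [2,4] PP\NP   <B
          [2,3] "read" : (S\N)\NP
          [3,4] "city" : PP\(S\N)
        [4,5] "plan" : NP\(PP\NP)
    [5,6] "map" : (S/N)\S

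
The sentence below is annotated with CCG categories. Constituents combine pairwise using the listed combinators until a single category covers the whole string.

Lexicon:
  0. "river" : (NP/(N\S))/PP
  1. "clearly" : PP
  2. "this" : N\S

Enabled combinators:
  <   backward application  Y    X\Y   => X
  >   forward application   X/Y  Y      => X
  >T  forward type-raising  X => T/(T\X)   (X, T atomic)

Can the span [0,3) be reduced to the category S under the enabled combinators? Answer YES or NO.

NO

(NP/(N\S))/PP PP N\S
CKY chart[0,3] = {N/(N\NP), NP, NP/(NP\NP), PP/(PP\NP), S/(S\NP)}; S ∉ chart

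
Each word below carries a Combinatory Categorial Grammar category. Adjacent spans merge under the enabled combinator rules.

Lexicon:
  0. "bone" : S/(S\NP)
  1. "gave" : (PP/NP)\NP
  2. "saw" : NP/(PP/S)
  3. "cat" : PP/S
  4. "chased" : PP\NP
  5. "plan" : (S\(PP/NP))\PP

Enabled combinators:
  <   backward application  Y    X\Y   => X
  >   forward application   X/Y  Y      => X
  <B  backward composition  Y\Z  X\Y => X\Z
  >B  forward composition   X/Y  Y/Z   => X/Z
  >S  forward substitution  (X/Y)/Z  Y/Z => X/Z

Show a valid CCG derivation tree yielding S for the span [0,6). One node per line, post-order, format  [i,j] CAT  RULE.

[0,6] S   >
  [0,1] "bone" : S/(S\NP)
  [1,6] S\NP   <B
    [1,2] "gave" : (PP/NP)\NP
    [2,6] S\(PP/NP)   <
      [2,5] PP   <
        [2,4] NP   >
          [2,3] "saw" : NP/(PP/S)
          [3,4] "cat" : PP/S
        [4,5] "chased" : PP\NP
      [5,6] "plan" : (S\(PP/NP))\PP

[0,1] S/(S\NP)  lex  "bone"
[1,2] (PP/NP)\NP  lex  "gave"
[2,3] NP/(PP/S)  lex  "saw"
[3,4] PP/S  lex  "cat"
[2,4] NP  >  k=3
[4,5] PP\NP  lex  "chased"
[2,5] PP  <  k=4
[5,6] (S\(PP/NP))\PP  lex  "plan"
[2,6] S\(PP/NP)  <  k=5
[1,6] S\NP  <B  k=2
[0,6] S  >  k=1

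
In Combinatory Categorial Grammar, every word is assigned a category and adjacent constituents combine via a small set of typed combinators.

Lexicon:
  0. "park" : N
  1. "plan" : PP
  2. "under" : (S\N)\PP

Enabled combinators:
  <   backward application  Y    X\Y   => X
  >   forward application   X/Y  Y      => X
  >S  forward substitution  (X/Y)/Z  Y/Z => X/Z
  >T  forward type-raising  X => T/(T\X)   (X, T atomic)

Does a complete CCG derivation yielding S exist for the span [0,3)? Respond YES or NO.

YES

[0,3] S   <
  [0,1] "park" : N
  [1,3] S\N   <
    [1,2] "plan" : PP
    [2,3] "under" : (S\N)\PP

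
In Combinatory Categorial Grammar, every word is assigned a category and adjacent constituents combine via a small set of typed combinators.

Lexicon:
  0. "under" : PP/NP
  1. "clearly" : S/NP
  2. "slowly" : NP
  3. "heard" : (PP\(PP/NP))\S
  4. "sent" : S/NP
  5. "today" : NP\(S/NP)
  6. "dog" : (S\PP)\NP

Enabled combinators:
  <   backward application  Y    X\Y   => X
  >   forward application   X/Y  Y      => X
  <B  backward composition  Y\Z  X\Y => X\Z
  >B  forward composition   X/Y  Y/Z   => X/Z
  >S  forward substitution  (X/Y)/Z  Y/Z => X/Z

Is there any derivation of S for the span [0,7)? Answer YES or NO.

[0,7] S   <
  [0,4] PP   <
    [0,1] "under" : PP/NP
    [1,4] PP\(PP/NP)   <
      [1,3] S   >
        [1,2] "clearly" : S/NP
        [2,3] "slowly" : NP
      [3,4] "heard" : (PP\(PP/NP))\S
  [4,7] S\PP   <
    [4,6] NP   <
      [4,5] "sent" : S/NP
      [5,6] "today" : NP\(S/NP)
    [6,7] "dog" : (S\PP)\NP

YES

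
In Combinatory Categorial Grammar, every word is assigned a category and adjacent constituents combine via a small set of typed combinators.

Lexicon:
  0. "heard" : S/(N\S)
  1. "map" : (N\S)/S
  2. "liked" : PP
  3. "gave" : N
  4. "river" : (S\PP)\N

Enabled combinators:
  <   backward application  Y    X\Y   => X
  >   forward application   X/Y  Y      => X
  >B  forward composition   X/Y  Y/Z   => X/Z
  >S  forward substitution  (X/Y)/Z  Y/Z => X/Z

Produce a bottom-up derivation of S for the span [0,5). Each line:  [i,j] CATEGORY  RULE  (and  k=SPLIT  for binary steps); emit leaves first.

[0,5] S   >
  [0,1] "heard" : S/(N\S)
  [1,5] N\S   >
    [1,2] "map" : (N\S)/S
    [2,5] S   <
      [2,3] "liked" : PP
      [3,5] S\PP   <
        [3,4] "gave" : N
        [4,5] "river" : (S\PP)\N

[0,1] S/(N\S)  lex  "heard"
[1,2] (N\S)/S  lex  "map"
[2,3] PP  lex  "liked"
[3,4] N  lex  "gave"
[4,5] (S\PP)\N  lex  "river"
[3,5] S\PP  <  k=4
[2,5] S  <  k=3
[1,5] N\S  >  k=2
[0,5] S  >  k=1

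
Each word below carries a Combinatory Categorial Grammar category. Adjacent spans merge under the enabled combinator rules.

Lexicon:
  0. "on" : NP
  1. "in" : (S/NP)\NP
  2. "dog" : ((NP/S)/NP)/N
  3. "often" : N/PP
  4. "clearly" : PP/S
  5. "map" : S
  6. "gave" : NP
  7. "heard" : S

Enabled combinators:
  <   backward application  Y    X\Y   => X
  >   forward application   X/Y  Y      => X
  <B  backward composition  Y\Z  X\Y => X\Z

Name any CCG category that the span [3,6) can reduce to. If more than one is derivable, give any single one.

N

[0,8] S   >
  [0,2] S/NP   <
    [0,1] "on" : NP
    [1,2] "in" : (S/NP)\NP
  [2,8] NP   >
    [2,7] NP/S   >
      [2,6] (NP/S)/NP   >
        [2,3] "dog" : ((NP/S)/NP)/N
        [3,6] N   >
          [3,4] "often" : N/PP
          [4,6] PP   >
            [4,5] "clearly" : PP/S
            [5,6] "map" : S
      [6,7] "gave" : NP
    [7,8] "heard" : S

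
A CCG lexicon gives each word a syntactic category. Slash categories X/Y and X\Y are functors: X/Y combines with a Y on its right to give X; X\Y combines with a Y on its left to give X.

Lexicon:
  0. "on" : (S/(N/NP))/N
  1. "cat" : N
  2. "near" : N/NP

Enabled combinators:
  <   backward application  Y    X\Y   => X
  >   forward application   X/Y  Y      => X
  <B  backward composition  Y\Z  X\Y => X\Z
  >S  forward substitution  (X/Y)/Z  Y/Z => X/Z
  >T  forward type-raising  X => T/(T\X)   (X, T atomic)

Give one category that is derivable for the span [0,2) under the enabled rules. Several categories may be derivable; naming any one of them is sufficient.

S/(N/NP)

[0,3] S   >
  [0,2] S/(N/NP)   >
    [0,1] "on" : (S/(N/NP))/N
    [1,2] "cat" : N
  [2,3] "near" : N/NP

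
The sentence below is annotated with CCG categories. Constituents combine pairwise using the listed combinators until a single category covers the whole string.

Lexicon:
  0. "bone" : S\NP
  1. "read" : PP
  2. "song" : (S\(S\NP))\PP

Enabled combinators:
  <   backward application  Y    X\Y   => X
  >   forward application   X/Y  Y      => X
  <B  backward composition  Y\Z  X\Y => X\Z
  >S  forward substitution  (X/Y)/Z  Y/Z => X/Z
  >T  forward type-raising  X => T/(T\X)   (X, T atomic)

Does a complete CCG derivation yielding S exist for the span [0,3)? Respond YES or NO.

[0,3] S   <
  [0,1] "bone" : S\NP
  [1,3] S\(S\NP)   <
    [1,2] "read" : PP
    [2,3] "song" : (S\(S\NP))\PP

YES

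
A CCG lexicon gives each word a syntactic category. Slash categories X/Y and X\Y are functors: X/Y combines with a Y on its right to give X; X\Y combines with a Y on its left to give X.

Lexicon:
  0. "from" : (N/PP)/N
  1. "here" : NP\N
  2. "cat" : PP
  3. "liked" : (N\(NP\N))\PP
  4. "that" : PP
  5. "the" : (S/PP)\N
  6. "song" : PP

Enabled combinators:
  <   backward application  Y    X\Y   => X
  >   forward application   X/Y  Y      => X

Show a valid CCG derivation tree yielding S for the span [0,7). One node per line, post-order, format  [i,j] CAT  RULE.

[0,7] S   >
  [0,6] S/PP   <
    [0,5] N   >
      [0,4] N/PP   >
        [0,1] "from" : (N/PP)/N
        [1,4] N   <
          [1,2] "here" : NP\N
          [2,4] N\(NP\N)   <
            [2,3] "cat" : PP
            [3,4] "liked" : (N\(NP\N))\PP
      [4,5] "that" : PP
    [5,6] "the" : (S/PP)\N
  [6,7] "song" : PP

[0,1] (N/PP)/N  lex  "from"
[1,2] NP\N  lex  "here"
[2,3] PP  lex  "cat"
[3,4] (N\(NP\N))\PP  lex  "liked"
[2,4] N\(NP\N)  <  k=3
[1,4] N  <  k=2
[0,4] N/PP  >  k=1
[4,5] PP  lex  "that"
[0,5] N  >  k=4
[5,6] (S/PP)\N  lex  "the"
[0,6] S/PP  <  k=5
[6,7] PP  lex  "song"
[0,7] S  >  k=6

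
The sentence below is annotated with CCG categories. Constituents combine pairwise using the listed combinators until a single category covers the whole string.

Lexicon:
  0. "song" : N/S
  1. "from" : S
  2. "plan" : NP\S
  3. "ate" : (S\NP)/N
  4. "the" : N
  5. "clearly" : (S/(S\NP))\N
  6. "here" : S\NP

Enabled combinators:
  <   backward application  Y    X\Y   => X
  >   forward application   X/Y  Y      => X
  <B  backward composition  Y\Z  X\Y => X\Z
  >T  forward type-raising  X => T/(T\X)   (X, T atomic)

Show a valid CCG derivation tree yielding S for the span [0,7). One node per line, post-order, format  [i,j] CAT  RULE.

[0,1] N/S  lex  "song"
[1,2] S  lex  "from"
[2,3] NP\S  lex  "plan"
[1,3] NP  <  k=2
[3,4] (S\NP)/N  lex  "ate"
[4,5] N  lex  "the"
[3,5] S\NP  >  k=4
[1,5] S  <  k=3
[0,5] N  >  k=1
[5,6] (S/(S\NP))\N  lex  "clearly"
[0,6] S/(S\NP)  <  k=5
[6,7] S\NP  lex  "here"
[0,7] S  >  k=6

[0,7] S   >
  [0,6] S/(S\NP)   <
    [0,5] N   >
      [0,1] "song" : N/S
      [1,5] S   <
        [1,3] NP   <
          [1,2] "from" : S
          [2,3] "plan" : NP\S
        [3,5] S\NP   >
          [3,4] "ate" : (S\NP)/N
          [4,5] "the" : N
    [5,6] "clearly" : (S/(S\NP))\N
  [6,7] "here" : S\NP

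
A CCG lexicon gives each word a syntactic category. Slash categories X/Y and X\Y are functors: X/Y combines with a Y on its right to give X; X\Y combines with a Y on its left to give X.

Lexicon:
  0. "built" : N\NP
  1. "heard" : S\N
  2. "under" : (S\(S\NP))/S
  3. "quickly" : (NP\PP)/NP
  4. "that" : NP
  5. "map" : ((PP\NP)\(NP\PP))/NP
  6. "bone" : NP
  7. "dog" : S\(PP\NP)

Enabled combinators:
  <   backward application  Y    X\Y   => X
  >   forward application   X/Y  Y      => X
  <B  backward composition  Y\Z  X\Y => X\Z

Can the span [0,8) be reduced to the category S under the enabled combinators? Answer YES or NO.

[0,8] S   <
  [0,2] S\NP   <B
    [0,1] "built" : N\NP
    [1,2] "heard" : S\N
  [2,8] S\(S\NP)   >
    [2,3] "under" : (S\(S\NP))/S
    [3,8] S   <
      [3,7] PP\NP   <
        [3,5] NP\PP   >
          [3,4] "quickly" : (NP\PP)/NP
          [4,5] "that" : NP
        [5,7] (PP\NP)\(NP\PP)   >
          [5,6] "map" : ((PP\NP)\(NP\PP))/NP
          [6,7] "bone" : NP
      [7,8] "dog" : S\(PP\NP)

YES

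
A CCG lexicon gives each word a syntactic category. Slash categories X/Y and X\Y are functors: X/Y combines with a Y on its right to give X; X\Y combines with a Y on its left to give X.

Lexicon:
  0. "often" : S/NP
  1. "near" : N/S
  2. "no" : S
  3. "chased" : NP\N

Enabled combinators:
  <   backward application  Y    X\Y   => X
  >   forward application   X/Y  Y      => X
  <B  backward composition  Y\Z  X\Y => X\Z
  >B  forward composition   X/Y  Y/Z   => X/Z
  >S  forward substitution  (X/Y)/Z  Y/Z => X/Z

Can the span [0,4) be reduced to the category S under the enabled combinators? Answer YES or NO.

[0,4] S   >
  [0,1] "often" : S/NP
  [1,4] NP   <
    [1,3] N   >
      [1,2] "near" : N/S
      [2,3] "no" : S
    [3,4] "chased" : NP\N

YES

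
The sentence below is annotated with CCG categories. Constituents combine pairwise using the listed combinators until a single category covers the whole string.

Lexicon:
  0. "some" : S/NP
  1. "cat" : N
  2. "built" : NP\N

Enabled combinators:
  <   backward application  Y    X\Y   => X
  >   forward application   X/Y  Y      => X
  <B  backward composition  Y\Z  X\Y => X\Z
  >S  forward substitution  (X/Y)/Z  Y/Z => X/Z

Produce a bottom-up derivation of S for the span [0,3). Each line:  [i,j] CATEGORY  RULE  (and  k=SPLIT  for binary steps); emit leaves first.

[0,1] S/NP  lex  "some"
[1,2] N  lex  "cat"
[2,3] NP\N  lex  "built"
[1,3] NP  <  k=2
[0,3] S  >  k=1

[0,3] S   >
  [0,1] "some" : S/NP
  [1,3] NP   <
    [1,2] "cat" : N
    [2,3] "built" : NP\N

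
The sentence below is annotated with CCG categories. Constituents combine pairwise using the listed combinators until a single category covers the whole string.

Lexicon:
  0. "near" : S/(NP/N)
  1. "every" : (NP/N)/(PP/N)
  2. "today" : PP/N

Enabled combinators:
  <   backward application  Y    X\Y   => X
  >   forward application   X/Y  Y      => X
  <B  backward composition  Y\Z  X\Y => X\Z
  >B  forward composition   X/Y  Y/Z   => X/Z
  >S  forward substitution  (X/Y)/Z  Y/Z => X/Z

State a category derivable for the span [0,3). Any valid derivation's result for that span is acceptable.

S

[0,3] S   >
  [0,1] "near" : S/(NP/N)
  [1,3] NP/N   >
    [1,2] "every" : (NP/N)/(PP/N)
    [2,3] "today" : PP/N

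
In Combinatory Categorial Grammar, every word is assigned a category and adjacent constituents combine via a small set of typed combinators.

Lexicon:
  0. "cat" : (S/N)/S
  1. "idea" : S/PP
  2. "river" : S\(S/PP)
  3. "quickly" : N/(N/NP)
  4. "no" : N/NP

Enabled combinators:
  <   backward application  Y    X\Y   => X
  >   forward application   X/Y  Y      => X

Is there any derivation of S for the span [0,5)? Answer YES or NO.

[0,5] S   >
  [0,3] S/N   >
    [0,1] "cat" : (S/N)/S
    [1,3] S   <
      [1,2] "idea" : S/PP
      [2,3] "river" : S\(S/PP)
  [3,5] N   >
    [3,4] "quickly" : N/(N/NP)
    [4,5] "no" : N/NP

YES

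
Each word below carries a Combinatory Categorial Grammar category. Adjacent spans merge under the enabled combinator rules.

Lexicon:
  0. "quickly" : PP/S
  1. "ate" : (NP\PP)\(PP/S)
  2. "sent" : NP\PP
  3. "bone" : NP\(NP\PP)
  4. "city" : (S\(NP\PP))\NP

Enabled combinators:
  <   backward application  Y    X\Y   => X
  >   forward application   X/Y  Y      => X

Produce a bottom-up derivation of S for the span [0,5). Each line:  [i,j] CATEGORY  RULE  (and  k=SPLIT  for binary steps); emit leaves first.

[0,1] PP/S  lex  "quickly"
[1,2] (NP\PP)\(PP/S)  lex  "ate"
[0,2] NP\PP  <  k=1
[2,3] NP\PP  lex  "sent"
[3,4] NP\(NP\PP)  lex  "bone"
[2,4] NP  <  k=3
[4,5] (S\(NP\PP))\NP  lex  "city"
[2,5] S\(NP\PP)  <  k=4
[0,5] S  <  k=2

[0,5] S   <
  [0,2] NP\PP   <
    [0,1] "quickly" : PP/S
    [1,2] "ate" : (NP\PP)\(PP/S)
  [2,5] S\(NP\PP)   <
    [2,4] NP   <
      [2,3] "sent" : NP\PP
      [3,4] "bone" : NP\(NP\PP)
    [4,5] "city" : (S\(NP\PP))\NP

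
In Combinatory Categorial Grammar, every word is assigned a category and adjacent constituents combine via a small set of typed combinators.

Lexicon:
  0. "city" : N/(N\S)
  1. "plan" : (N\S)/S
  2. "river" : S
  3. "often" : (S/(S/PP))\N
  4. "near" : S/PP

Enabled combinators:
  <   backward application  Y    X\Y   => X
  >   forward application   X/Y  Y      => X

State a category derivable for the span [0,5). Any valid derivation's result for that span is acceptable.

[0,5] S   >
  [0,4] S/(S/PP)   <
    [0,3] N   >
      [0,1] "city" : N/(N\S)
      [1,3] N\S   >
        [1,2] "plan" : (N\S)/S
        [2,3] "river" : S
    [3,4] "often" : (S/(S/PP))\N
  [4,5] "near" : S/PP

S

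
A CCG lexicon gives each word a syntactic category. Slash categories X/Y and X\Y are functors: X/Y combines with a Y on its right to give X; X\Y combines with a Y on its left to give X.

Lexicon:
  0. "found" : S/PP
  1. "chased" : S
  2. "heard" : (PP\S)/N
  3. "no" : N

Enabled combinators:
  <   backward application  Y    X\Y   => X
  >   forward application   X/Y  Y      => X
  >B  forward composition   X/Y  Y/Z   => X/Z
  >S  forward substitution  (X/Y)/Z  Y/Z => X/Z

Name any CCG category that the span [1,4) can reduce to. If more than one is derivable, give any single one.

PP

[0,4] S   >
  [0,1] "found" : S/PP
  [1,4] PP   <
    [1,2] "chased" : S
    [2,4] PP\S   >
      [2,3] "heard" : (PP\S)/N
      [3,4] "no" : N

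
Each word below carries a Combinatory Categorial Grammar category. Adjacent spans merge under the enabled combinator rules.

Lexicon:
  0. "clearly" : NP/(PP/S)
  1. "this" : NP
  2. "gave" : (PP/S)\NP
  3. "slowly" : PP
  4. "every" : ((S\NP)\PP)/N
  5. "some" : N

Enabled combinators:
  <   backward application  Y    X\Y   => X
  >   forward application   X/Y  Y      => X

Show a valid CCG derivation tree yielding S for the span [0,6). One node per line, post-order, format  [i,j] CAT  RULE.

[0,1] NP/(PP/S)  lex  "clearly"
[1,2] NP  lex  "this"
[2,3] (PP/S)\NP  lex  "gave"
[1,3] PP/S  <  k=2
[0,3] NP  >  k=1
[3,4] PP  lex  "slowly"
[4,5] ((S\NP)\PP)/N  lex  "every"
[5,6] N  lex  "some"
[4,6] (S\NP)\PP  >  k=5
[3,6] S\NP  <  k=4
[0,6] S  <  k=3

[0,6] S   <
  [0,3] NP   >
    [0,1] "clearly" : NP/(PP/S)
    [1,3] PP/S   <
      [1,2] "this" : NP
      [2,3] "gave" : (PP/S)\NP
  [3,6] S\NP   <
    [3,4] "slowly" : PP
    [4,6] (S\NP)\PP   >
      [4,5] "every" : ((S\NP)\PP)/N
      [5,6] "some" : N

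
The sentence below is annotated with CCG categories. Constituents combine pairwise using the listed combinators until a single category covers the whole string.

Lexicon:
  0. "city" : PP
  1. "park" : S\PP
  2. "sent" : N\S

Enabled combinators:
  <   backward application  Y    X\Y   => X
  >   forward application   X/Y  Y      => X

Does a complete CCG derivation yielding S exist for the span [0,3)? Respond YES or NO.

NO

PP S\PP N\S
CKY chart[0,3] = {N}; S ∉ chart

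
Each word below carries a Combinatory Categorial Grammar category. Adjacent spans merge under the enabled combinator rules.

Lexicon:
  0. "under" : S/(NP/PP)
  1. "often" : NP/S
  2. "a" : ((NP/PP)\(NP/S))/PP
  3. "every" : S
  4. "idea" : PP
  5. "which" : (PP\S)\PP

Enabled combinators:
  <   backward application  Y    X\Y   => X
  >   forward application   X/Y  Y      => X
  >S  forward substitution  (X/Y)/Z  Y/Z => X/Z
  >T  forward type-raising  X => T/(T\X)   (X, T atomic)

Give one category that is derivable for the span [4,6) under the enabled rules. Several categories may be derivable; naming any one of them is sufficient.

PP\S

[0,6] S   >
  [0,1] "under" : S/(NP/PP)
  [1,6] NP/PP   <
    [1,2] "often" : NP/S
    [2,6] (NP/PP)\(NP/S)   >
      [2,3] "a" : ((NP/PP)\(NP/S))/PP
      [3,6] PP   <
        [3,4] "every" : S
        [4,6] PP\S   <
          [4,5] "idea" : PP
          [5,6] "which" : (PP\S)\PP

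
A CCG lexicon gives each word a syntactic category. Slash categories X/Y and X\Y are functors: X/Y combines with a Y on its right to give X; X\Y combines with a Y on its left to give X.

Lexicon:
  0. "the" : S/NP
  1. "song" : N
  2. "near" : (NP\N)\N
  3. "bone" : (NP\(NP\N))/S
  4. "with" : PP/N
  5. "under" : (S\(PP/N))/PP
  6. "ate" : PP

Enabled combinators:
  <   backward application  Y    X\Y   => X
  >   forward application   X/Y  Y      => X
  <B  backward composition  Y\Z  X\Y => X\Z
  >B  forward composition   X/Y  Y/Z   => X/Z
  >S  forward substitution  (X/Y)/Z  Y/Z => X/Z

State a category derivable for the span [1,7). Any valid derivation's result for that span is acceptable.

[0,7] S   >
  [0,1] "the" : S/NP
  [1,7] NP   <
    [1,3] NP\N   <
      [1,2] "song" : N
      [2,3] "near" : (NP\N)\N
    [3,7] NP\(NP\N)   >
      [3,4] "bone" : (NP\(NP\N))/S
      [4,7] S   <
        [4,5] "with" : PP/N
        [5,7] S\(PP/N)   >
          [5,6] "under" : (S\(PP/N))/PP
          [6,7] "ate" : PP

NP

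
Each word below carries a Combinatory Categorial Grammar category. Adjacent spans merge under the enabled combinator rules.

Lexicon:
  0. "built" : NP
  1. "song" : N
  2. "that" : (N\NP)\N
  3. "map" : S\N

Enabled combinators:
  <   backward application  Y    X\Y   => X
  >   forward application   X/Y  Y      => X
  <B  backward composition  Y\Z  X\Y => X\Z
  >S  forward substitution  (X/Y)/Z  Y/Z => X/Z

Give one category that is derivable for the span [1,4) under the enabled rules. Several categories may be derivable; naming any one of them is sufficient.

S\NP

[0,4] S   <
  [0,1] "built" : NP
  [1,4] S\NP   <B
    [1,3] N\NP   <
      [1,2] "song" : N
      [2,3] "that" : (N\NP)\N
    [3,4] "map" : S\N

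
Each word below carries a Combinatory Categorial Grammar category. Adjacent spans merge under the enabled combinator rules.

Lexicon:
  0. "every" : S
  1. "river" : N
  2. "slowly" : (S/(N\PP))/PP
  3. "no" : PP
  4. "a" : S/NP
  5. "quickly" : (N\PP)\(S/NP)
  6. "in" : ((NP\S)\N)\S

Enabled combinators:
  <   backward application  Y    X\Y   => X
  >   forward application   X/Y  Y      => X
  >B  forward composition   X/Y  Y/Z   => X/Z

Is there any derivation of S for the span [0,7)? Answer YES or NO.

NO

S N (S/(N\PP))/PP PP S/NP (N\PP)\(S/NP) ((NP\S)\N)\S
CKY chart[0,7] = {NP}; S ∉ chart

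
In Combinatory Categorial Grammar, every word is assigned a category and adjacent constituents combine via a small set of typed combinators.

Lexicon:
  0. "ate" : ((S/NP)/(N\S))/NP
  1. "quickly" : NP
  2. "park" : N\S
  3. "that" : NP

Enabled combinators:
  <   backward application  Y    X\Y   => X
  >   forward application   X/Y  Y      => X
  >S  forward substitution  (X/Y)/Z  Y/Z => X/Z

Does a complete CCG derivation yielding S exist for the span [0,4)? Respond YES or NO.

[0,4] S   >
  [0,3] S/NP   >
    [0,2] (S/NP)/(N\S)   >
      [0,1] "ate" : ((S/NP)/(N\S))/NP
      [1,2] "quickly" : NP
    [2,3] "park" : N\S
  [3,4] "that" : NP

YES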